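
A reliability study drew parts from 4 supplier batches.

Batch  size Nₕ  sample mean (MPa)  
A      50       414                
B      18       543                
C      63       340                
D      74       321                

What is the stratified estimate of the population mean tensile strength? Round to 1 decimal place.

369.0

x̄_st = (Σ Nₕx̄ₕ) / (Σ Nₕ) = (50·414 + 18·543 + 63·340 + 74·321) / 205
= 75648 / 205 = 369.015... → 369.0.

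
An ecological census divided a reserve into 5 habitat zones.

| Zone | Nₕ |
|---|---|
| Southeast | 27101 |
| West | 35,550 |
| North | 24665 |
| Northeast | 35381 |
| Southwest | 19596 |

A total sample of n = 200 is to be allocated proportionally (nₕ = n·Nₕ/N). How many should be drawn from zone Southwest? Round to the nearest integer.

28

N = 27101 + 35550 + 24665 + 35381 + 19596 = 142293.
n_Southwest = 200·19596/142293 = 27.543... → 28.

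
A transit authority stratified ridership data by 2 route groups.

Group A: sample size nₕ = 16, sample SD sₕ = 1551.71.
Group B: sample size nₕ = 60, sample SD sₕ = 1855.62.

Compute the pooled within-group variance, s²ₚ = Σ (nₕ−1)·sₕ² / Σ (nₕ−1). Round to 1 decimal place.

Degrees of freedom: 15 + 59 = 74.
Σ(nₕ−1)sₕ² = 15·2407803.9241 + 59·3443325.5844 = 239273268.3411.
s²ₚ = 239273268.3411 / 74 = 3233422.545... → 3233422.5.

3233422.5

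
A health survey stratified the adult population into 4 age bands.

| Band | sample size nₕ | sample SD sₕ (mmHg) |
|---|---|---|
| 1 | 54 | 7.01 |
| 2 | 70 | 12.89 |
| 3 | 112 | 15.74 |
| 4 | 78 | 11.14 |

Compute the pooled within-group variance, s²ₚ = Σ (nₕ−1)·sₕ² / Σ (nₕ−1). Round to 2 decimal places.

Degrees of freedom: 53 + 69 + 111 + 77 = 310.
Σ(nₕ−1)sₕ² = 53·49.1401 + 69·166.1521 + 111·247.7476 + 77·124.0996 = 51124.573.
s²ₚ = 51124.573 / 310 = 164.9180... → 164.92.

164.92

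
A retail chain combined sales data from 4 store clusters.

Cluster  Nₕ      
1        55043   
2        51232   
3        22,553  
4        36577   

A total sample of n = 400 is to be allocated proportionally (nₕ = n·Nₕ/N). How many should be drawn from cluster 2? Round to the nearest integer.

N = 55043 + 51232 + 22553 + 36577 = 165405.
n_2 = 400·51232/165405 = 123.895... → 124.

124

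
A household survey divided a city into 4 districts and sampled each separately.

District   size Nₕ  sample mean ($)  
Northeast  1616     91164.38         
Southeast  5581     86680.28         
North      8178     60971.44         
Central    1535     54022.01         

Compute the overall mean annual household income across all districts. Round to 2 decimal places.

71710.97

N = 16910; weights Wₕ = Nₕ/N = (0.0956, 0.3300, 0.4836, 0.0908).
x̄_st = Σ Wₕ·x̄ₕ = 0.0956·91164.38 + 0.3300·86680.28 + 0.4836·60971.44 + 0.0908·54022.01 ≈ 71710.9700...
→ 71710.97.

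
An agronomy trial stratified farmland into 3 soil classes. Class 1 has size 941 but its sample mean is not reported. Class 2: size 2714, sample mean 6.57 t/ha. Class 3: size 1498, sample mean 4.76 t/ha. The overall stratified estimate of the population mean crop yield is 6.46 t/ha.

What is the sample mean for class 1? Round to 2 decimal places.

N = 941 + 2714 + 1498 = 5153.
Overall total = μ·N = 6.46·5153 = 33288.38.
Subtract the known strata: 2714·6.57 + 1498·4.76 = 24961.46.
Remaining total for class 1: 33288.38 − 24961.46 = 8326.92.
Divide by its size: 8326.92 / 941 = 8.8490... → 8.85.

8.85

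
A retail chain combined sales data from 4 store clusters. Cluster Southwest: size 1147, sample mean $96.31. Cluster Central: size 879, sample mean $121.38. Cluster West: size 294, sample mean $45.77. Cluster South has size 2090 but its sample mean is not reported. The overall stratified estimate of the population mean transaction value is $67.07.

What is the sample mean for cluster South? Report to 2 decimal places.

N = 1147 + 879 + 294 + 2090 = 4410.
Overall total = μ·N = 67.07·4410 = 295778.7.
Subtract the known strata: 1147·96.31 + 879·121.38 + 294·45.77 = 230616.97.
Remaining total for cluster South: 295778.7 − 230616.97 = 65161.73.
Divide by its size: 65161.73 / 2090 = 31.1779... → 31.18.

31.18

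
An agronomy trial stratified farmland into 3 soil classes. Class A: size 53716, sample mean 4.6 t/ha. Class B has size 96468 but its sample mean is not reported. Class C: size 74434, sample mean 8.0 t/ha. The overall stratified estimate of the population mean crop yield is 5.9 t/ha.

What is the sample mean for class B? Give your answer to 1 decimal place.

Σ Nₕx̄ₕ = N·μ, so 96468·x̄_B = 224618·5.9 − (53716·4.6 + 74434·8.0).
= 1325246.2 − 842565.6 = 482680.6.
x̄_B = 482680.6 / 96468 = 5.004... → 5.0.

5.0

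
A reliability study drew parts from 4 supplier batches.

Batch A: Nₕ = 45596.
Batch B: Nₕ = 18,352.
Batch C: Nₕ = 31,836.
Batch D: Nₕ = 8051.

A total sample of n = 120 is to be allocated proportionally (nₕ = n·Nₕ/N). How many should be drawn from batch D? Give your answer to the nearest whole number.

9

N = 45596 + 18352 + 31836 + 8051 = 103835.
n_D = 120·8051/103835 = 9.304... → 9.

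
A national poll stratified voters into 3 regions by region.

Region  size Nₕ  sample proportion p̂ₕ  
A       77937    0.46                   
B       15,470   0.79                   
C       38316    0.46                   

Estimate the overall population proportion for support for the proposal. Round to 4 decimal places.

0.4988

N = 77937 + 15470 + 38316 = 131723.
Overall proportion = Σ (Nₕ/N)·p̂ₕ.
Σ Nₕp̂ₕ = 35851.02 + 12221.3 + 17625.36 = 65697.68.
65697.68 / 131723 = 0.498756... → 0.4988.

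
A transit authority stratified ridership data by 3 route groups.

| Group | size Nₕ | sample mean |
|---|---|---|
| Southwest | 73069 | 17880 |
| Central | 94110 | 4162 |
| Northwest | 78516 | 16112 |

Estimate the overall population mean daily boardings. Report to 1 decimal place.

12060.5

x̄_st = (Σ Nₕx̄ₕ) / (Σ Nₕ) = (73069·17880 + 94110·4162 + 78516·16112) / 245695
= 2963209332 / 245695 = 12060.519... → 12060.5.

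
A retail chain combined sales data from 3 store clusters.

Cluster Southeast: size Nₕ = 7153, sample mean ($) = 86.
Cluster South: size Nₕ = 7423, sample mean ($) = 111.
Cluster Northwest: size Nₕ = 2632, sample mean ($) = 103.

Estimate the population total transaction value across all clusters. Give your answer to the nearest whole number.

1710207

Estimate total by summing Nₕ·x̄ₕ over strata.
7153·86 + 7423·111 + 2632·103 = 615158 + 823953 + 271096 = 1710207.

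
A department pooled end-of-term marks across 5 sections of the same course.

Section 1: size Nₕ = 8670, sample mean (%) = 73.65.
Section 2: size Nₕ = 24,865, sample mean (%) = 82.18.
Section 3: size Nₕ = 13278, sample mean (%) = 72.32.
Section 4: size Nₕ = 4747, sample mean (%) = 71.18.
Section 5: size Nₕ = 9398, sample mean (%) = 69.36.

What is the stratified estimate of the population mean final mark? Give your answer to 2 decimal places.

N = 60958; weights Wₕ = Nₕ/N = (0.1422, 0.4079, 0.2178, 0.0779, 0.1542).
x̄_st = Σ Wₕ·x̄ₕ = 0.1422·73.65 + 0.4079·82.18 + 0.2178·72.32 + 0.0779·71.18 + 0.1542·69.36 ≈ 75.9860...
→ 75.99.

75.99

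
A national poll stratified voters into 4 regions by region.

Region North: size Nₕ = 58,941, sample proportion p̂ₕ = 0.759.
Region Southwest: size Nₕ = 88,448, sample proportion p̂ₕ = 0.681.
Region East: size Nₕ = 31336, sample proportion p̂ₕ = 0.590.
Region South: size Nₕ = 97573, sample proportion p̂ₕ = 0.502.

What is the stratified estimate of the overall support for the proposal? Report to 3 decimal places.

0.624

N = 58941 + 88448 + 31336 + 97573 = 276298.
Overall proportion = Σ (Nₕ/N)·p̂ₕ.
Σ Nₕp̂ₕ = 44736.219 + 60233.088 + 18488.24 + 48981.646 = 172439.193.
172439.193 / 276298 = 0.62411... → 0.624.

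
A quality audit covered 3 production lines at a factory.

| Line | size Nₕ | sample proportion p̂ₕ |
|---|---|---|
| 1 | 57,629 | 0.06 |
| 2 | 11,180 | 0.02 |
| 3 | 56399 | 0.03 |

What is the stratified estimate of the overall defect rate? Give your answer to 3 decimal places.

N = 57629 + 11180 + 56399 = 125208.
Overall proportion = Σ (Nₕ/N)·p̂ₕ.
Σ Nₕp̂ₕ = 3457.74 + 223.6 + 1691.97 = 5373.31.
5373.31 / 125208 = 0.04292... → 0.043.

0.043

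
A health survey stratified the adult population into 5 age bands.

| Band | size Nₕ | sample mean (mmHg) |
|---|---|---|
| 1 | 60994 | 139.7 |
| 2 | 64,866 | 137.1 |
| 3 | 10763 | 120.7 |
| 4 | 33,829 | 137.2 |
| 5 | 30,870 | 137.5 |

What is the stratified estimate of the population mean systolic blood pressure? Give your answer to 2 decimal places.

137.09

N = 60994 + 64866 + 10763 + 33829 + 30870 = 201322.
Weight each subgroup mean by Nₕ/N and sum.
Σ Nₕx̄ₕ = 60994·139.7 + 64866·137.1 + 10763·120.7 + 33829·137.2 + 30870·137.5 = 8520861.8 + 8893128.6 + 1299094.1 + 4641338.8 + 4244625 = 27599048.3.
Divide by N: 27599048.3 / 201322 = 137.0891... → 137.09.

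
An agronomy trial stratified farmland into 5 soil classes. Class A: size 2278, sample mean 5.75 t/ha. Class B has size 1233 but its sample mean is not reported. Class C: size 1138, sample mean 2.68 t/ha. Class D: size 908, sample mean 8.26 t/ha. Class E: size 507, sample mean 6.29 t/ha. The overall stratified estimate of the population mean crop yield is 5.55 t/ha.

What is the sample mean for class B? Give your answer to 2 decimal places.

5.53

N = 2278 + 1233 + 1138 + 908 + 507 = 6064.
Overall total = μ·N = 5.55·6064 = 33655.2.
Subtract the known strata: 2278·5.75 + 1138·2.68 + 908·8.26 + 507·6.29 = 26837.45.
Remaining total for class B: 33655.2 − 26837.45 = 6817.75.
Divide by its size: 6817.75 / 1233 = 5.5294... → 5.53.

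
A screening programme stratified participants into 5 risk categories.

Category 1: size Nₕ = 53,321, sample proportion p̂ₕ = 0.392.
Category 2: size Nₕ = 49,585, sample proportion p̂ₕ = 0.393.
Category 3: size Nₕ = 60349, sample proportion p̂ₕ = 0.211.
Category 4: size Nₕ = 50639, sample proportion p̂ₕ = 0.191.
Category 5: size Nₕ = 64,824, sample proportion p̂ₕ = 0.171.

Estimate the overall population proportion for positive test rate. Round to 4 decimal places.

N = 53321 + 49585 + 60349 + 50639 + 64824 = 278718.
Overall proportion = Σ (Nₕ/N)·p̂ₕ.
Σ Nₕp̂ₕ = 20901.832 + 19486.905 + 12733.639 + 9672.049 + 11084.904 = 73879.329.
73879.329 / 278718 = 0.265068... → 0.2651.

0.2651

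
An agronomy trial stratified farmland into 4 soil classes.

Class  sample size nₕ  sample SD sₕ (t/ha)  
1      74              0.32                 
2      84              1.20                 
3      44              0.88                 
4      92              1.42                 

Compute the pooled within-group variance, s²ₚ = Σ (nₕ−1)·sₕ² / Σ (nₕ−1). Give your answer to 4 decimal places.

1.1855

Degrees of freedom: 73 + 83 + 43 + 91 = 290.
Σ(nₕ−1)sₕ² = 73·0.1024 + 83·1.44 + 43·0.7744 + 91·2.0164 = 343.7868.
s²ₚ = 343.7868 / 290 = 1.185472... → 1.1855.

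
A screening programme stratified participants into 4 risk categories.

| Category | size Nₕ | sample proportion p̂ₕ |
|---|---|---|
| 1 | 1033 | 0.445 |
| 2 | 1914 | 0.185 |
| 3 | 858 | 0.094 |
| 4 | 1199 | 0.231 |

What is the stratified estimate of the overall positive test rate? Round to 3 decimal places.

N = 1033 + 1914 + 858 + 1199 = 5004.
Overall proportion = Σ (Nₕ/N)·p̂ₕ.
Σ Nₕp̂ₕ = 459.685 + 354.09 + 80.652 + 276.969 = 1171.396.
1171.396 / 5004 = 0.23409... → 0.234.

0.234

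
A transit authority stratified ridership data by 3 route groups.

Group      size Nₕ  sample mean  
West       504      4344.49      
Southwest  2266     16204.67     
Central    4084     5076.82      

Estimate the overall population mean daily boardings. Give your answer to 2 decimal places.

N = 6854; weights Wₕ = Nₕ/N = (0.0735, 0.3306, 0.5959).
x̄_st = Σ Wₕ·x̄ₕ = 0.0735·4344.49 + 0.3306·16204.67 + 0.5959·5076.82 ≈ 8701.9460...
→ 8701.95.

8701.95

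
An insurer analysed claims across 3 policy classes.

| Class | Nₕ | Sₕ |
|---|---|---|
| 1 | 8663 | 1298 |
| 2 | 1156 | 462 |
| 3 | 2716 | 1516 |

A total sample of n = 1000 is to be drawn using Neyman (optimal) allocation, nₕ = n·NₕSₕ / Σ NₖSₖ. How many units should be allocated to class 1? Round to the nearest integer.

707

1: NₕSₕ = 8663·1298 = 11244574
2: NₕSₕ = 1156·462 = 534072
3: NₕSₕ = 2716·1516 = 4117456
Σ NₕSₕ = 15896102.
n_1 = 1000·11244574/15896102 = 707.379... → 707.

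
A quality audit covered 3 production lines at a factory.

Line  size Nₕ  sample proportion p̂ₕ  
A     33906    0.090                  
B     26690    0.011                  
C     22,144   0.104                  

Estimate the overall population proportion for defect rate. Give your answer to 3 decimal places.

0.068

N = 33906 + 26690 + 22144 = 82740.
Overall proportion = Σ (Nₕ/N)·p̂ₕ.
Σ Nₕp̂ₕ = 3051.54 + 293.59 + 2302.976 = 5648.106.
5648.106 / 82740 = 0.06826... → 0.068.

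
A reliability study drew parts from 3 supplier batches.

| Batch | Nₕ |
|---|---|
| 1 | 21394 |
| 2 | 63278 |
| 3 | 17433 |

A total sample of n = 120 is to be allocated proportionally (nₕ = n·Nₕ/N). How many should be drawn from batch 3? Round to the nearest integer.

20

Share of batch 3 = 17433/102105 = 0.17074.
Allocate 120 × 0.17074 = 20.488... → 20.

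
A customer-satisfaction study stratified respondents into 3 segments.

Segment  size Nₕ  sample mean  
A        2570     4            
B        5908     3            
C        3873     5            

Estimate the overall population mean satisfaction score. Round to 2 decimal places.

3.84

x̄_st = (Σ Nₕx̄ₕ) / (Σ Nₕ) = (2570·4 + 5908·3 + 3873·5) / 12351
= 47369 / 12351 = 3.8352... → 3.84.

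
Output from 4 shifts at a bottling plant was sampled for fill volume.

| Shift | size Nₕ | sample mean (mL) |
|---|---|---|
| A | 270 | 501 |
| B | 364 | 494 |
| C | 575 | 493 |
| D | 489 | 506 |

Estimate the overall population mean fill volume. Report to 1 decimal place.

498.2

x̄_st = (Σ Nₕx̄ₕ) / (Σ Nₕ) = (270·501 + 364·494 + 575·493 + 489·506) / 1698
= 845995 / 1698 = 498.230... → 498.2.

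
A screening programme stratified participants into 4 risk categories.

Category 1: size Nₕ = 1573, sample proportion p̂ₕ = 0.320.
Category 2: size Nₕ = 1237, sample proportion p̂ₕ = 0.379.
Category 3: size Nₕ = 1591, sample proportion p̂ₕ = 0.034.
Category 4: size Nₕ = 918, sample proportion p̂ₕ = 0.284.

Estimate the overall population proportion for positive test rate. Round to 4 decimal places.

Wₕ = Nₕ/N with N = 5319: 0.2957, 0.2326, 0.2991, 0.1726.
p̂_st = 0.2957·0.320 + 0.2326·0.379 + 0.2991·0.034 + 0.1726·0.284 ≈ 0.241961... → 0.2420.

0.2420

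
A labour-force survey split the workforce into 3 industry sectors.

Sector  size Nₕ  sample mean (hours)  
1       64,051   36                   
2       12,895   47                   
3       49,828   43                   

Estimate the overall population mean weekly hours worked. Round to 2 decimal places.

N = 64051 + 12895 + 49828 = 126774.
Overall mean = Σ (Nₕ/N)·x̄ₕ — weight by population share, not a simple average.
Σ Nₕx̄ₕ = 64051·36 + 12895·47 + 49828·43 = 2305836 + 606065 + 2142604 = 5054505.
Divide by N: 5054505 / 126774 = 39.8702... → 39.87.

39.87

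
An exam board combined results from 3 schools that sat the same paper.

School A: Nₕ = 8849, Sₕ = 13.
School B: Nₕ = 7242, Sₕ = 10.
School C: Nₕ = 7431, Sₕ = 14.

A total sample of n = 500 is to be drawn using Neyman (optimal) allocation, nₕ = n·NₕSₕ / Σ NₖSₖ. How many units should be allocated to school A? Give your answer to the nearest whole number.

197

Σ NₕSₕ = 8849·13 + 7242·10 + 7431·14 = 291491.
Share for A: 115037/291491 = 0.39465.
n_A = 500 × 0.39465 = 197.325... → 197.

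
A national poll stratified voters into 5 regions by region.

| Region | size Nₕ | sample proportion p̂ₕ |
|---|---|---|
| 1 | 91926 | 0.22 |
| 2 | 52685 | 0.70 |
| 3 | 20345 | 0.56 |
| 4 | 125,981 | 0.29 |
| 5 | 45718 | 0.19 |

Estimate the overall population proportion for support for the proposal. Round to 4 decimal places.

0.3378

N = 91926 + 52685 + 20345 + 125981 + 45718 = 336655.
Overall proportion = Σ (Nₕ/N)·p̂ₕ.
Σ Nₕp̂ₕ = 20223.72 + 36879.5 + 11393.2 + 36534.49 + 8686.42 = 113717.33.
113717.33 / 336655 = 0.337786... → 0.3378.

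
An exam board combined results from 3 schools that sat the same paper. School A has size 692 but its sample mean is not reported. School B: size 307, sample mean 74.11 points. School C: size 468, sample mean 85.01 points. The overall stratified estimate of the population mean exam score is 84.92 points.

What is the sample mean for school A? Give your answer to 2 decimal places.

89.65

N = 692 + 307 + 468 = 1467.
Overall total = μ·N = 84.92·1467 = 124577.64.
Subtract the known strata: 307·74.11 + 468·85.01 = 62536.45.
Remaining total for school A: 124577.64 − 62536.45 = 62041.19.
Divide by its size: 62041.19 / 692 = 89.6549... → 89.65.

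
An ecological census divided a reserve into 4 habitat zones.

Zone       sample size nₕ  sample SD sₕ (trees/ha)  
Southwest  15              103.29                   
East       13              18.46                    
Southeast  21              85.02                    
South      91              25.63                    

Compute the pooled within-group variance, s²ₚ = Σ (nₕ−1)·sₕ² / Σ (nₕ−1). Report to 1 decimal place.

Southwest: (15−1)·103.29² = 14·10668.8241 = 149363.5374
East: (13−1)·18.46² = 12·340.7716 = 4089.2592
Southeast: (21−1)·85.02² = 20·7228.4004 = 144568.008
South: (91−1)·25.63² = 90·656.8969 = 59120.721
Numerator = 357141.5256; denominator = Σ(nₕ−1) = 136.
s²ₚ = 357141.5256/136 = 2626.041... → 2626.0.

2626.0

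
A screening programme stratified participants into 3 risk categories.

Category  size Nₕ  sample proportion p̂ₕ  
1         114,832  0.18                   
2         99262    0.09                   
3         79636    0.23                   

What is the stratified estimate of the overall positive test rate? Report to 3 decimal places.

0.163

Wₕ = Nₕ/N with N = 293730: 0.3909, 0.3379, 0.2711.
p̂_st = 0.3909·0.18 + 0.3379·0.09 + 0.2711·0.23 ≈ 0.16314... → 0.163.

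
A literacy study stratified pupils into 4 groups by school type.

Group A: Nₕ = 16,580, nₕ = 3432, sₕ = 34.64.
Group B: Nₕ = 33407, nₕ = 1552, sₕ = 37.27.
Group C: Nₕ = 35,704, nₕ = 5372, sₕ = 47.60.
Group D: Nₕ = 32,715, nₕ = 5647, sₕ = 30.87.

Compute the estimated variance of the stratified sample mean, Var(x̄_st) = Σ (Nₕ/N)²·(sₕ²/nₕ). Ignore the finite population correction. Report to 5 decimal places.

0.12933

N = 118406. Term for each stratum: Wₕ²sₕ²/nₕ.
Var(x̄_st) = 0.00685536 + 0.07124503 + 0.03834990 + 0.01288255 = 0.12933284 → 0.12933.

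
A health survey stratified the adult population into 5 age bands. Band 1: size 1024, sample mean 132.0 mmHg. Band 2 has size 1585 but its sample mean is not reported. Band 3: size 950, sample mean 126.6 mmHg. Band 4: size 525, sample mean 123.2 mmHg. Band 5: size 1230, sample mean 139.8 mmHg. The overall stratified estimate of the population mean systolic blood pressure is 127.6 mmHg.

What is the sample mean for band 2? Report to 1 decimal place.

117.3

N = 1024 + 1585 + 950 + 525 + 1230 = 5314.
Overall total = μ·N = 127.6·5314 = 678066.4.
Subtract the known strata: 1024·132.0 + 950·126.6 + 525·123.2 + 1230·139.8 = 492072.
Remaining total for band 2: 678066.4 − 492072 = 185994.4.
Divide by its size: 185994.4 / 1585 = 117.347... → 117.3.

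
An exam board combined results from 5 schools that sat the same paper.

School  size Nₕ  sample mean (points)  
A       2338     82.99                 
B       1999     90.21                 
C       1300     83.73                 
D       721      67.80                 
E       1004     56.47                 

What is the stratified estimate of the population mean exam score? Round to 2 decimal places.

N = 7362; weights Wₕ = Nₕ/N = (0.3176, 0.2715, 0.1766, 0.0979, 0.1364).
x̄_st = Σ Wₕ·x̄ₕ = 0.3176·82.99 + 0.2715·90.21 + 0.1766·83.73 + 0.0979·67.80 + 0.1364·56.47 ≈ 79.9768...
→ 79.98.

79.98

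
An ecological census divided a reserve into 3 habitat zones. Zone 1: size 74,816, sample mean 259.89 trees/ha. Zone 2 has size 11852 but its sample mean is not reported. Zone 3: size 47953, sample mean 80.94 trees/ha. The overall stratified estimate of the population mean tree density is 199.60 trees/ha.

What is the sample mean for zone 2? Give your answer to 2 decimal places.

N = 74816 + 11852 + 47953 = 134621.
Overall total = μ·N = 199.60·134621 = 26870351.6.
Subtract the known strata: 74816·259.89 + 47953·80.94 = 23325246.06.
Remaining total for zone 2: 26870351.6 − 23325246.06 = 3545105.54.
Divide by its size: 3545105.54 / 11852 = 299.1145... → 299.11.

299.11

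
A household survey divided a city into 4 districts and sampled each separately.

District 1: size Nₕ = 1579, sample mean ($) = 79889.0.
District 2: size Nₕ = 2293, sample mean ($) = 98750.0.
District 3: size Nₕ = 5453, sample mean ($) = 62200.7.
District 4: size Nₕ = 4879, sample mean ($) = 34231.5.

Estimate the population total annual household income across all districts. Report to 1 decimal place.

Estimate total by summing Nₕ·x̄ₕ over strata.
1579·79889.0 + 2293·98750.0 + 5453·62200.7 + 4879·34231.5 = 126144731 + 226433750 + 339180417.1 + 167015488.5 = 858774386.6.

858774386.6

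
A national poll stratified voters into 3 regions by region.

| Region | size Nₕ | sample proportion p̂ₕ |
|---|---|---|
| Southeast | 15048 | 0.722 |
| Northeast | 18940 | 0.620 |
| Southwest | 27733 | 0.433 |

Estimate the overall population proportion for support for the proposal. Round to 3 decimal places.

0.561

Wₕ = Nₕ/N with N = 61721: 0.2438, 0.3069, 0.4493.
p̂_st = 0.2438·0.722 + 0.3069·0.620 + 0.4493·0.433 ≈ 0.56084... → 0.561.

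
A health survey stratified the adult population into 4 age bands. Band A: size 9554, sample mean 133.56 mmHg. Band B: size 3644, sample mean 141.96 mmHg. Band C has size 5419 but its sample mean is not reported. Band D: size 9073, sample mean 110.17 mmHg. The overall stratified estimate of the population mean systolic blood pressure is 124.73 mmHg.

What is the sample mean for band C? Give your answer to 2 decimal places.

N = 9554 + 3644 + 5419 + 9073 = 27690.
Overall total = μ·N = 124.73·27690 = 3453773.7.
Subtract the known strata: 9554·133.56 + 3644·141.96 + 9073·110.17 = 2792906.89.
Remaining total for band C: 3453773.7 − 2792906.89 = 660866.81.
Divide by its size: 660866.81 / 5419 = 121.9536... → 121.95.

121.95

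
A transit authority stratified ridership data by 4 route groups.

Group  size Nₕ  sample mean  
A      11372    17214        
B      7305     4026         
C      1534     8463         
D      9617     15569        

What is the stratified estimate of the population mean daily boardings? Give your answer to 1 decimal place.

13003.8

N = 11372 + 7305 + 1534 + 9617 = 29828.
The stratified mean weights each stratum mean by its population share Nₕ/N.
Σ Nₕx̄ₕ = 11372·17214 + 7305·4026 + 1534·8463 + 9617·15569 = 195757608 + 29409930 + 12982242 + 149727073 = 387876853.
Divide by N: 387876853 / 29828 = 13003.783... → 13003.8.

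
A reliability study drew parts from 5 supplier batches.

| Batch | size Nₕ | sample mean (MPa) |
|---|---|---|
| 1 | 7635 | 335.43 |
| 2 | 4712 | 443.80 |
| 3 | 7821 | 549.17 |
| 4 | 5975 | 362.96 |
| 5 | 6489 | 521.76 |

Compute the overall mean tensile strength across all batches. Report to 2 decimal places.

N = 7635 + 4712 + 7821 + 5975 + 6489 = 32632.
The stratified mean weights each stratum mean by its population share Nₕ/N.
Σ Nₕx̄ₕ = 7635·335.43 + 4712·443.80 + 7821·549.17 + 5975·362.96 + 6489·521.76 = 2561008.05 + 2091185.6 + 4295058.57 + 2168686 + 3385700.64 = 14501638.86.
Divide by N: 14501638.86 / 32632 = 444.3993... → 444.40.

444.40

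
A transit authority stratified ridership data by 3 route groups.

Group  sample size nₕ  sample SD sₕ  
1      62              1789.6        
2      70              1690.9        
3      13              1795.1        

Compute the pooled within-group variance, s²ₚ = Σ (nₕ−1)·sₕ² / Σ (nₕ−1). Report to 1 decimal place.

Degrees of freedom: 61 + 69 + 12 = 142.
Σ(nₕ−1)sₕ² = 61·3202668.16 + 69·2859142.81 + 12·3222384.01 = 431312219.77.
s²ₚ = 431312219.77 / 142 = 3037409.998... → 3037410.0.

3037410.0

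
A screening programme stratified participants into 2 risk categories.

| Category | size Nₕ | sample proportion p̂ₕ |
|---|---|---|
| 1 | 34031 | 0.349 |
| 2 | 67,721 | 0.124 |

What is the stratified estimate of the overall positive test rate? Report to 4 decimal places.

N = 34031 + 67721 = 101752.
Overall proportion = Σ (Nₕ/N)·p̂ₕ.
Σ Nₕp̂ₕ = 11876.819 + 8397.404 = 20274.223.
20274.223 / 101752 = 0.199251... → 0.1993.

0.1993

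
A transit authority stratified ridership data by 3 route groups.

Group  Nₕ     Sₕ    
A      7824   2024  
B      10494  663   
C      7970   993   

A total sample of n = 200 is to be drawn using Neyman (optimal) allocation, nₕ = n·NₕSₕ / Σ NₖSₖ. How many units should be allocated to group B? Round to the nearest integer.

45

A: NₕSₕ = 7824·2024 = 15835776
B: NₕSₕ = 10494·663 = 6957522
C: NₕSₕ = 7970·993 = 7914210
Σ NₕSₕ = 30707508.
n_B = 200·6957522/30707508 = 45.315... → 45.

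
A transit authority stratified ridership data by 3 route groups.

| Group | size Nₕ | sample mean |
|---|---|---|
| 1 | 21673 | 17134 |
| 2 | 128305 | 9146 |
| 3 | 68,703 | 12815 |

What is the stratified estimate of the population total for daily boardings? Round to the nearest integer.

1: 21673·17134 = 371345182
2: 128305·9146 = 1173477530
3: 68703·12815 = 880428945
τ̂ = Σ Nₕx̄ₕ = 2425251657.

2425251657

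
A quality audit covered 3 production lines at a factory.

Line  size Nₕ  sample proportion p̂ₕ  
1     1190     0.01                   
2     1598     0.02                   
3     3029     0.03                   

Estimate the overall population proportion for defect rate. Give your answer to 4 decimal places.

N = 1190 + 1598 + 3029 = 5817.
Overall proportion = Σ (Nₕ/N)·p̂ₕ.
Σ Nₕp̂ₕ = 11.9 + 31.96 + 90.87 = 134.73.
134.73 / 5817 = 0.023161... → 0.0232.

0.0232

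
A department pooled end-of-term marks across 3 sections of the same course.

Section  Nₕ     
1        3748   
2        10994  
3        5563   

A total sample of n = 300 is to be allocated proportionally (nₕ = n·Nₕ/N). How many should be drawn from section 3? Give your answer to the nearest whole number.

82

N = 3748 + 10994 + 5563 = 20305.
n_3 = 300·5563/20305 = 82.192... → 82.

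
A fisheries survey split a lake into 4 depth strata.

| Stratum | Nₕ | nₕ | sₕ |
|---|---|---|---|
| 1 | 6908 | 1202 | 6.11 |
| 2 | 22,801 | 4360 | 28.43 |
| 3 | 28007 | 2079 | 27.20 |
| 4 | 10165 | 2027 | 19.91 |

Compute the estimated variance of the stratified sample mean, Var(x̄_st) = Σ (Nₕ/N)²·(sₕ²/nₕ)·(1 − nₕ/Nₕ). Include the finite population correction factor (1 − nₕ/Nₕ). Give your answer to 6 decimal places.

N = 67881; Wₕ = Nₕ/N.
stratum 1: (6908/67881)²·6.11²/1202·(1 − 1202/6908) = 0.000265684
stratum 2: (22801/67881)²·28.43²/4360·(1 − 4360/22801) = 0.016916446
stratum 3: (28007/67881)²·27.20²/2079·(1 − 2079/28007) = 0.056081867
stratum 4: (10165/67881)²·19.91²/2027·(1 − 2027/10165) = 0.003510891
Sum = 0.076774889 → 0.076775.

0.076775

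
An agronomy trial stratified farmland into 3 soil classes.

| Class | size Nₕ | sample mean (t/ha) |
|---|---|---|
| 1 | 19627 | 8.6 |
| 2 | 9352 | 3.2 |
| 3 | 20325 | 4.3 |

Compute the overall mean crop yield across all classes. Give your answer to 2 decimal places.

5.80

x̄_st = (Σ Nₕx̄ₕ) / (Σ Nₕ) = (19627·8.6 + 9352·3.2 + 20325·4.3) / 49304
= 286116.1 / 49304 = 5.8031... → 5.80.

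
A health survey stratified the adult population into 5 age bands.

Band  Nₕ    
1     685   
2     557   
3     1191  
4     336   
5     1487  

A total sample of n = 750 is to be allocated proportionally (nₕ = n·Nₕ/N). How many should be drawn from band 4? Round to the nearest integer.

N = 685 + 557 + 1191 + 336 + 1487 = 4256.
n_4 = 750·336/4256 = 59.211... → 59.

59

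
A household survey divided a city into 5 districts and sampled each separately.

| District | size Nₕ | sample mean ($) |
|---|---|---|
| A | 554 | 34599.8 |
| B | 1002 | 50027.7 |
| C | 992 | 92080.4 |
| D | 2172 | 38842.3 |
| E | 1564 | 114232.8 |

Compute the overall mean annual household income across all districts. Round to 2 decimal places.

N = 6284; weights Wₕ = Nₕ/N = (0.0882, 0.1595, 0.1579, 0.3456, 0.2489).
x̄_st = Σ Wₕ·x̄ₕ = 0.0882·34599.8 + 0.1595·50027.7 + 0.1579·92080.4 + 0.3456·38842.3 + 0.2489·114232.8 ≈ 67419.6970...
→ 67419.70.

67419.70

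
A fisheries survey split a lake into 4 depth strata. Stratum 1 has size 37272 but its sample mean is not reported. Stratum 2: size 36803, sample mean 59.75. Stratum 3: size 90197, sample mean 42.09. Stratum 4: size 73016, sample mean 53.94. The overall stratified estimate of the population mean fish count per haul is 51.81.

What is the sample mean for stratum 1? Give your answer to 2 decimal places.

63.32

Σ Nₕx̄ₕ = N·μ, so 37272·x̄_1 = 237288·51.81 − (36803·59.75 + 90197·42.09 + 73016·53.94).
= 12293891.28 − 9933854.02 = 2360037.26.
x̄_1 = 2360037.26 / 37272 = 63.3193... → 63.32.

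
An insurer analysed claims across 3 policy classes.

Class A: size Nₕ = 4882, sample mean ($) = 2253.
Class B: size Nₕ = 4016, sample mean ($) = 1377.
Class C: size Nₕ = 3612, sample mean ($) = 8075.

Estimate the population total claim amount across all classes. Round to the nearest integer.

Estimate total by summing Nₕ·x̄ₕ over strata.
4882·2253 + 4016·1377 + 3612·8075 = 10999146 + 5530032 + 29166900 = 45696078.

45696078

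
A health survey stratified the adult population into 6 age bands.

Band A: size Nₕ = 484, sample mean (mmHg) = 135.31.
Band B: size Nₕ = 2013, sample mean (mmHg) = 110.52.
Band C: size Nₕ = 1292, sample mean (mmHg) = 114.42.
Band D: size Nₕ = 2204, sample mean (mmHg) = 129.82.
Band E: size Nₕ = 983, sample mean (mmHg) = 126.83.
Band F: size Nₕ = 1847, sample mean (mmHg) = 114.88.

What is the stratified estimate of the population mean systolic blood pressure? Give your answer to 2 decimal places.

x̄_st = (Σ Nₕx̄ₕ) / (Σ Nₕ) = (484·135.31 + 2013·110.52 + 1292·114.42 + 2204·129.82 + 983·126.83 + 1847·114.88) / 8823
= 1058777.97 / 8823 = 120.0020... → 120.00.

120.00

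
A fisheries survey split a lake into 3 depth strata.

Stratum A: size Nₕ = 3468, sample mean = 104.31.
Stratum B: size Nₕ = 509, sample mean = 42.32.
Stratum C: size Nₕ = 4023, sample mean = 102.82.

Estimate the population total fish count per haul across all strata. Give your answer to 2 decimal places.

796932.82

Population total = Σ Nₕ·x̄ₕ (each stratum's size times its mean).
3468·104.31 + 509·42.32 + 4023·102.82 = 361747.08 + 21540.88 + 413644.86 = 796932.82.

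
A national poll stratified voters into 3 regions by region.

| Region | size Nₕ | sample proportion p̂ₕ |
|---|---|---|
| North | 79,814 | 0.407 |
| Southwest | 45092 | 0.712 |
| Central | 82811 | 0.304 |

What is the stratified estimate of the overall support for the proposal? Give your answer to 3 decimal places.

0.432

Wₕ = Nₕ/N with N = 207717: 0.3842, 0.2171, 0.3987.
p̂_st = 0.3842·0.407 + 0.2171·0.712 + 0.3987·0.304 ≈ 0.43215... → 0.432.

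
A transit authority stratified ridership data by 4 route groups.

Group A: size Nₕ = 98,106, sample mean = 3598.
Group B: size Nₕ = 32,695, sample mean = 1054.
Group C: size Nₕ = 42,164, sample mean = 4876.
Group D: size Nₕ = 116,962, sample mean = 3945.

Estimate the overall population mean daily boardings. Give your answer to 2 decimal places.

N = 289927; weights Wₕ = Nₕ/N = (0.3384, 0.1128, 0.1454, 0.4034).
x̄_st = Σ Wₕ·x̄ₕ = 0.3384·3598 + 0.1128·1054 + 0.1454·4876 + 0.4034·3945 ≈ 3636.9592...
→ 3636.96.

3636.96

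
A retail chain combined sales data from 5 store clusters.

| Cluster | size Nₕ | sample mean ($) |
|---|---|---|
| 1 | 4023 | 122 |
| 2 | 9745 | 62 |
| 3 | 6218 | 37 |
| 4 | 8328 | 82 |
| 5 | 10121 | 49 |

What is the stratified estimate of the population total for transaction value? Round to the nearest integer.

Population total = Σ Nₕ·x̄ₕ (each stratum's size times its mean).
4023·122 + 9745·62 + 6218·37 + 8328·82 + 10121·49 = 490806 + 604190 + 230066 + 682896 + 495929 = 2503887.

2503887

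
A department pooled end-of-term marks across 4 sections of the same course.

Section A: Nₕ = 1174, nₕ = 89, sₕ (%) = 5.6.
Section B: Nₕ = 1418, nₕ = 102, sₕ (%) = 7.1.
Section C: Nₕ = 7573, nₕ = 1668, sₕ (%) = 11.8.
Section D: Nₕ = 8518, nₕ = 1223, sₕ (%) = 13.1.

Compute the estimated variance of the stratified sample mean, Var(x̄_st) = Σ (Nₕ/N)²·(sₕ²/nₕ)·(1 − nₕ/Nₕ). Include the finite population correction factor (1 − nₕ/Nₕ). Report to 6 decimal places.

0.039602

N = 18683; Wₕ = Nₕ/N.
section A: (1174/18683)²·5.6²/89·(1 − 89/1174) = 0.001285851
section B: (1418/18683)²·7.1²/102·(1 − 102/1418) = 0.002642138
section C: (7573/18683)²·11.8²/1668·(1 − 1668/7573) = 0.010694552
section D: (8518/18683)²·13.1²/1223·(1 − 1223/8518) = 0.024979621
Sum = 0.039602161 → 0.039602.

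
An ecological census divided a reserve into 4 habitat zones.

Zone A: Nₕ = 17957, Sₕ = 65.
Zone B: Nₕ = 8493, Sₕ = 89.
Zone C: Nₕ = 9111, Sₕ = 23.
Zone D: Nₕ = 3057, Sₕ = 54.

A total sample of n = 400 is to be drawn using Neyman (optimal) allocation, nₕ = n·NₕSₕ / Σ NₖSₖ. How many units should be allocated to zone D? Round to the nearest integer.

A: NₕSₕ = 17957·65 = 1167205
B: NₕSₕ = 8493·89 = 755877
C: NₕSₕ = 9111·23 = 209553
D: NₕSₕ = 3057·54 = 165078
Σ NₕSₕ = 2297713.
n_D = 400·165078/2297713 = 28.738... → 29.

29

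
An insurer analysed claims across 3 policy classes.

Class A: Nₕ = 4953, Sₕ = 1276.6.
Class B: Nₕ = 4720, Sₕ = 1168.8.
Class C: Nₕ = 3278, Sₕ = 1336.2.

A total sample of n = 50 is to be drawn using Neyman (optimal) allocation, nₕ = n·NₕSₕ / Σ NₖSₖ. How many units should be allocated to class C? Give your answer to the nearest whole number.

14

A: NₕSₕ = 4953·1276.6 = 6322999.8
B: NₕSₕ = 4720·1168.8 = 5516736
C: NₕSₕ = 3278·1336.2 = 4380063.6
Σ NₕSₕ = 16219799.4.
n_C = 50·4380063.6/16219799.4 = 13.502... → 14.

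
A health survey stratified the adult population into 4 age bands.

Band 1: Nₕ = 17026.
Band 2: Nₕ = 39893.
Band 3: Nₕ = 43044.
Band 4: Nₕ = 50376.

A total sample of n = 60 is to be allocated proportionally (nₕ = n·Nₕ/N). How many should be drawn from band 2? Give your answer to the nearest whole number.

Share of band 2 = 39893/150339 = 0.26535.
Allocate 60 × 0.26535 = 15.921... → 16.

16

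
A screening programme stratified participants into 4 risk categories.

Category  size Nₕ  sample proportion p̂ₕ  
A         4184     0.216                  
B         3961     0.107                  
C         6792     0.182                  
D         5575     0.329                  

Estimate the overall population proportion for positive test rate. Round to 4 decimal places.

N = 4184 + 3961 + 6792 + 5575 = 20512.
Overall proportion = Σ (Nₕ/N)·p̂ₕ.
Σ Nₕp̂ₕ = 903.744 + 423.827 + 1236.144 + 1834.175 = 4397.89.
4397.89 / 20512 = 0.214406... → 0.2144.

0.2144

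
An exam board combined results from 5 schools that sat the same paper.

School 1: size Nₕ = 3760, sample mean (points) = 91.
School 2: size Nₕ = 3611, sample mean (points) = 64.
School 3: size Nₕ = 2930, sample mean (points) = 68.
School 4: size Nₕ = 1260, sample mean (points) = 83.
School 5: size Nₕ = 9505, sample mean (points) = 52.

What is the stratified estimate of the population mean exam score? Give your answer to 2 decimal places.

65.10

x̄_st = (Σ Nₕx̄ₕ) / (Σ Nₕ) = (3760·91 + 3611·64 + 2930·68 + 1260·83 + 9505·52) / 21066
= 1371344 / 21066 = 65.0975... → 65.10.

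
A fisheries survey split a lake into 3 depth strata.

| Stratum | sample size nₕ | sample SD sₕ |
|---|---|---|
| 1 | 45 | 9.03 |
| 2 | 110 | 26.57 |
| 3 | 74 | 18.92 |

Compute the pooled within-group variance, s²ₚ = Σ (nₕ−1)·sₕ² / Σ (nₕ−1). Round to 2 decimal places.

471.99

1: (45−1)·9.03² = 44·81.5409 = 3587.7996
2: (110−1)·26.57² = 109·705.9649 = 76950.1741
3: (74−1)·18.92² = 73·357.9664 = 26131.5472
Numerator = 106669.5209; denominator = Σ(nₕ−1) = 226.
s²ₚ = 106669.5209/226 = 471.9890... → 471.99.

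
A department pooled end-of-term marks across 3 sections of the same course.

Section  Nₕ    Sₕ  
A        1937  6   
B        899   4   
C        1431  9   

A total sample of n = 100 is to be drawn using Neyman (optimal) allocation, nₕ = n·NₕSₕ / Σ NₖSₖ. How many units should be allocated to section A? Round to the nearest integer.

Σ NₕSₕ = 1937·6 + 899·4 + 1431·9 = 28097.
Share for A: 11622/28097 = 0.41364.
n_A = 100 × 0.41364 = 41.364... → 41.

41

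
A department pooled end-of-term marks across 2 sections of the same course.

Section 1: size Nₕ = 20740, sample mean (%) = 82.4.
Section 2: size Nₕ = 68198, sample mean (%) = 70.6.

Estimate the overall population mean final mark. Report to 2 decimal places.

N = 20740 + 68198 = 88938.
Weight each subgroup mean by Nₕ/N and sum.
Σ Nₕx̄ₕ = 20740·82.4 + 68198·70.6 = 1708976 + 4814778.8 = 6523754.8.
Divide by N: 6523754.8 / 88938 = 73.3517... → 73.35.

73.35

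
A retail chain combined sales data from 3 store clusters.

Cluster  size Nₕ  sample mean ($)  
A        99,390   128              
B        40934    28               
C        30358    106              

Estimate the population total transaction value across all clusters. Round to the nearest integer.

A: 99390·128 = 12721920
B: 40934·28 = 1146152
C: 30358·106 = 3217948
τ̂ = Σ Nₕx̄ₕ = 17086020.

17086020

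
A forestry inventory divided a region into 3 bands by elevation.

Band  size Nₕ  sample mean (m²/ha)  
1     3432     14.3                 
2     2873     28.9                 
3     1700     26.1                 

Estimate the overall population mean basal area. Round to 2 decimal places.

N = 3432 + 2873 + 1700 = 8005.
The stratified mean weights each stratum mean by its population share Nₕ/N.
Σ Nₕx̄ₕ = 3432·14.3 + 2873·28.9 + 1700·26.1 = 49077.6 + 83029.7 + 44370 = 176477.3.
Divide by N: 176477.3 / 8005 = 22.0459... → 22.05.

22.05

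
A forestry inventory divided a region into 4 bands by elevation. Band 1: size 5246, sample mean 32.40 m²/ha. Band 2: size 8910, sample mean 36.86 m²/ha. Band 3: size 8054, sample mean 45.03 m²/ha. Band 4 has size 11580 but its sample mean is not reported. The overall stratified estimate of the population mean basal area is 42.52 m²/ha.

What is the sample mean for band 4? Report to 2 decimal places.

49.71

N = 5246 + 8910 + 8054 + 11580 = 33790.
Overall total = μ·N = 42.52·33790 = 1436750.8.
Subtract the known strata: 5246·32.40 + 8910·36.86 + 8054·45.03 = 861064.62.
Remaining total for band 4: 1436750.8 − 861064.62 = 575686.18.
Divide by its size: 575686.18 / 11580 = 49.7138... → 49.71.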